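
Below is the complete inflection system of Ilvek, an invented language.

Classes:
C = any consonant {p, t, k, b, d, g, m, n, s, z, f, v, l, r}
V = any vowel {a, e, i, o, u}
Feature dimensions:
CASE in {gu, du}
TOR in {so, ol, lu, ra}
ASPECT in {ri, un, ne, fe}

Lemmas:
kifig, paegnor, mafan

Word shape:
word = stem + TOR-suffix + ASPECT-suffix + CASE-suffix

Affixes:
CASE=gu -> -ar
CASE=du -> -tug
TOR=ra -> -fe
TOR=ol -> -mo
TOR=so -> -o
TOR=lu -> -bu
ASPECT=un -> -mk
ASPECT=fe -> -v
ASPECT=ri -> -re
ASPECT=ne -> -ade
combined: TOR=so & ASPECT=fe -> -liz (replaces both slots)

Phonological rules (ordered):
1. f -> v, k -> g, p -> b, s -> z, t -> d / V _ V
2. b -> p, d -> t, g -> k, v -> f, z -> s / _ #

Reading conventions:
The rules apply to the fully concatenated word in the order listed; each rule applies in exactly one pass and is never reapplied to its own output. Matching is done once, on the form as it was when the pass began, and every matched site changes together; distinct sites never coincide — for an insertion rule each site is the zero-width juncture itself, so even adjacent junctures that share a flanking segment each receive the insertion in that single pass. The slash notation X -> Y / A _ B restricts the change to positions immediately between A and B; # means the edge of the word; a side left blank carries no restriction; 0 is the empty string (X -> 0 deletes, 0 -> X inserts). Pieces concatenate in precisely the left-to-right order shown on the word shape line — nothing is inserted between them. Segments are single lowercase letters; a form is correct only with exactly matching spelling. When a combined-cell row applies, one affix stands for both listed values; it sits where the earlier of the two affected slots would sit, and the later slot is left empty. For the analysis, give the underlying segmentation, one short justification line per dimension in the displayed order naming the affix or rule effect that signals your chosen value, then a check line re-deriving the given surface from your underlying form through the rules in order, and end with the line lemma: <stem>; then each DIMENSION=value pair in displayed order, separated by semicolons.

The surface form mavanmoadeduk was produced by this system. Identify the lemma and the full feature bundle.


underlying: mafan-mo-ade-tug
CASE=du - signalled by the affix -tug
TOR=ol - signalled by the affix -mo
ASPECT=ne - signalled by the affix -ade
check: mafanmoadetug -> mavanmoadedug -> mavanmoadeduk
lemma: mafan; CASE=du; TOR=ol; ASPECT=ne


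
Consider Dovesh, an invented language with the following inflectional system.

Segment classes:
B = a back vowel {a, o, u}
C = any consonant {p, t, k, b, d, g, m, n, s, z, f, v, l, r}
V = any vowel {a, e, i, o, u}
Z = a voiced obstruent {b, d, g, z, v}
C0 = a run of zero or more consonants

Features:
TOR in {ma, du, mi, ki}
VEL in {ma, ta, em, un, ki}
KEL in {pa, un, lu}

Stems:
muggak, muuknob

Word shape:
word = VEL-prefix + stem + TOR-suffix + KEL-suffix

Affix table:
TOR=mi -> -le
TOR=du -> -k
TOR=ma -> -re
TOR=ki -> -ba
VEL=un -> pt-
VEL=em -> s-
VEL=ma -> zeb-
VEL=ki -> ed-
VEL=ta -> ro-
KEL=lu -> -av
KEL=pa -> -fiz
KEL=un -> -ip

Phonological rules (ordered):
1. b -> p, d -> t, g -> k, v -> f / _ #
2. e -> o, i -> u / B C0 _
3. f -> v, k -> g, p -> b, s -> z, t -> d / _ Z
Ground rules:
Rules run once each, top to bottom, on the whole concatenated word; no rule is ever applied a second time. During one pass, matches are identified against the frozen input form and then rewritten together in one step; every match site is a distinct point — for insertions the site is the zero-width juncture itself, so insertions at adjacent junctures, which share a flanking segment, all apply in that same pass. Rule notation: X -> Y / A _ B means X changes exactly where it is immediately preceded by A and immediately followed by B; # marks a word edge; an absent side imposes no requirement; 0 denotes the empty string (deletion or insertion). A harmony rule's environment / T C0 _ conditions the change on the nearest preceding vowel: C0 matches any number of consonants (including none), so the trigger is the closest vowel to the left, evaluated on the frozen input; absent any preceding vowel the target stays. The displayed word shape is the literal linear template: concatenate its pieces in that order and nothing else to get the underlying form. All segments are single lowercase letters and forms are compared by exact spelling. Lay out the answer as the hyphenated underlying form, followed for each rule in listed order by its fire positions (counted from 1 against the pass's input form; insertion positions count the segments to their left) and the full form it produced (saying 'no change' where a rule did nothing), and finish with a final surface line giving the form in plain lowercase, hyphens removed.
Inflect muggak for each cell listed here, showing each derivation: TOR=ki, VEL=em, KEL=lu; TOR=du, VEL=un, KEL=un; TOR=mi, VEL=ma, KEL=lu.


cell TOR=ki, VEL=em, KEL=lu:
underlying: s-muggak-ba-av
1. b -> p, d -> t, g -> k, v -> f / _ #: fires at position(s) 11: smuggakbaaf
2. e -> o, i -> u / B C0 _: no change
3. f -> v, k -> g, p -> b, s -> z, t -> d / _ Z: fires at position(s) 7: smuggagbaaf
surface: smuggagbaaf

cell TOR=du, VEL=un, KEL=un:
underlying: pt-muggak-k-ip
1. b -> p, d -> t, g -> k, v -> f / _ #: no change
2. e -> o, i -> u / B C0 _: fires at position(s) 10: ptmuggakkup
3. f -> v, k -> g, p -> b, s -> z, t -> d / _ Z: no change
surface: ptmuggakkup

cell TOR=mi, VEL=ma, KEL=lu:
underlying: zeb-muggak-le-av
1. b -> p, d -> t, g -> k, v -> f / _ #: fires at position(s) 13: zebmuggakleaf
2. e -> o, i -> u / B C0 _: fires at position(s) 11: zebmuggakloaf
3. f -> v, k -> g, p -> b, s -> z, t -> d / _ Z: no change
surface: zebmuggakloaf


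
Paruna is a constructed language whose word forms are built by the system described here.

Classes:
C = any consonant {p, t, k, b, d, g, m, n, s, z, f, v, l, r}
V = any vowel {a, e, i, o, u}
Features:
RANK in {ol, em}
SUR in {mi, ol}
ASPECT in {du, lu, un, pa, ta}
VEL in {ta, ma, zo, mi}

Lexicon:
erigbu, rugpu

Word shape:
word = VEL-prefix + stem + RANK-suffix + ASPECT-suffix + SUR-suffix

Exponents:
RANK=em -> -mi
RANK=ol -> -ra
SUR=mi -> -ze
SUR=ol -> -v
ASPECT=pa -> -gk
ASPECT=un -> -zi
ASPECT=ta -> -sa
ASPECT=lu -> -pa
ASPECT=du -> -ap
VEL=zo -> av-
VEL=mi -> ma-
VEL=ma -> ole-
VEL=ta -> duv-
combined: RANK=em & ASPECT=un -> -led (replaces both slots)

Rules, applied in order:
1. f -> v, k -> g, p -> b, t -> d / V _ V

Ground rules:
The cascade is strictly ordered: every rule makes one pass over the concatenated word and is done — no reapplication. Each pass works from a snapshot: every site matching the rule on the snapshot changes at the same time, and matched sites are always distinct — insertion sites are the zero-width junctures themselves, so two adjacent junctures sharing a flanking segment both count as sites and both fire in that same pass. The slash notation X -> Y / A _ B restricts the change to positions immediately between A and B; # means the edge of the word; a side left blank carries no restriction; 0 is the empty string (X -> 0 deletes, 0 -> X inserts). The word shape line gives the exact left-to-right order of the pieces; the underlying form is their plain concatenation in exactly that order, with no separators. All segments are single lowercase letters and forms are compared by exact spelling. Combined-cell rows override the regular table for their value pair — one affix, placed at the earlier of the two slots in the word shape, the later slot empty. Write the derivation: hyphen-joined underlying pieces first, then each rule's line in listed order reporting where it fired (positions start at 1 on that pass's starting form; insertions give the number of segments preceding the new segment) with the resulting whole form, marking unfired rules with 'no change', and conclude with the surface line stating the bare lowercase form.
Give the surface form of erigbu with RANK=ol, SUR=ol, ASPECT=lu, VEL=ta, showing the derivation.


underlying: duv-erigbu-ra-pa-v
1. f -> v, k -> g, p -> b, t -> d / V _ V: fires at position(s) 12: duverigburabav
surface: duverigburabav


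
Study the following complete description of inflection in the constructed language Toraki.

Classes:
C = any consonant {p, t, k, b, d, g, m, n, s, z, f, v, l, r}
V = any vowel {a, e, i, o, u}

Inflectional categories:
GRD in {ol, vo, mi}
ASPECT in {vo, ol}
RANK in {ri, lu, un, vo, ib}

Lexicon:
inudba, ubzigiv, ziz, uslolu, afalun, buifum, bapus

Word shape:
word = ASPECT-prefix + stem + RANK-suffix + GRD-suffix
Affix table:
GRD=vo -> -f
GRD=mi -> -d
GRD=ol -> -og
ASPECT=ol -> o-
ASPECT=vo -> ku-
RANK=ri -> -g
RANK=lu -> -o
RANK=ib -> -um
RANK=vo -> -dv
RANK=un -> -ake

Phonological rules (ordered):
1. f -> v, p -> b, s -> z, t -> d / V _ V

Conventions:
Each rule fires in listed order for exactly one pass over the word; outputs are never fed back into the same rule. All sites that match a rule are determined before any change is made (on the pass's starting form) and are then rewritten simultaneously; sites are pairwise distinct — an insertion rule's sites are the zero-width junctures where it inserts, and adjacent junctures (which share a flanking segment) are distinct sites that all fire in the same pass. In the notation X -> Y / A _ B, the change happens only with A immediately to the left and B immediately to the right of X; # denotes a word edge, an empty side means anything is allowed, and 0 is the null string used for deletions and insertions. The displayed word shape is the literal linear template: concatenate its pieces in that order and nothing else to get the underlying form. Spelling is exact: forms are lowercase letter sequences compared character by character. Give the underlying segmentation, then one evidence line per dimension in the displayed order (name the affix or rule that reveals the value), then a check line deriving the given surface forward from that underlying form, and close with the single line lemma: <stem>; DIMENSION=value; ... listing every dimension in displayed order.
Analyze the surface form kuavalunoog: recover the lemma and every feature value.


underlying: ku-afalun-o-og
GRD=ol - signalled by the affix -og
ASPECT=vo - signalled by the affix ku-
RANK=lu - signalled by the affix -o
check: kuafalunoog -> kuavalunoog
lemma: afalun; GRD=ol; ASPECT=vo; RANK=lu


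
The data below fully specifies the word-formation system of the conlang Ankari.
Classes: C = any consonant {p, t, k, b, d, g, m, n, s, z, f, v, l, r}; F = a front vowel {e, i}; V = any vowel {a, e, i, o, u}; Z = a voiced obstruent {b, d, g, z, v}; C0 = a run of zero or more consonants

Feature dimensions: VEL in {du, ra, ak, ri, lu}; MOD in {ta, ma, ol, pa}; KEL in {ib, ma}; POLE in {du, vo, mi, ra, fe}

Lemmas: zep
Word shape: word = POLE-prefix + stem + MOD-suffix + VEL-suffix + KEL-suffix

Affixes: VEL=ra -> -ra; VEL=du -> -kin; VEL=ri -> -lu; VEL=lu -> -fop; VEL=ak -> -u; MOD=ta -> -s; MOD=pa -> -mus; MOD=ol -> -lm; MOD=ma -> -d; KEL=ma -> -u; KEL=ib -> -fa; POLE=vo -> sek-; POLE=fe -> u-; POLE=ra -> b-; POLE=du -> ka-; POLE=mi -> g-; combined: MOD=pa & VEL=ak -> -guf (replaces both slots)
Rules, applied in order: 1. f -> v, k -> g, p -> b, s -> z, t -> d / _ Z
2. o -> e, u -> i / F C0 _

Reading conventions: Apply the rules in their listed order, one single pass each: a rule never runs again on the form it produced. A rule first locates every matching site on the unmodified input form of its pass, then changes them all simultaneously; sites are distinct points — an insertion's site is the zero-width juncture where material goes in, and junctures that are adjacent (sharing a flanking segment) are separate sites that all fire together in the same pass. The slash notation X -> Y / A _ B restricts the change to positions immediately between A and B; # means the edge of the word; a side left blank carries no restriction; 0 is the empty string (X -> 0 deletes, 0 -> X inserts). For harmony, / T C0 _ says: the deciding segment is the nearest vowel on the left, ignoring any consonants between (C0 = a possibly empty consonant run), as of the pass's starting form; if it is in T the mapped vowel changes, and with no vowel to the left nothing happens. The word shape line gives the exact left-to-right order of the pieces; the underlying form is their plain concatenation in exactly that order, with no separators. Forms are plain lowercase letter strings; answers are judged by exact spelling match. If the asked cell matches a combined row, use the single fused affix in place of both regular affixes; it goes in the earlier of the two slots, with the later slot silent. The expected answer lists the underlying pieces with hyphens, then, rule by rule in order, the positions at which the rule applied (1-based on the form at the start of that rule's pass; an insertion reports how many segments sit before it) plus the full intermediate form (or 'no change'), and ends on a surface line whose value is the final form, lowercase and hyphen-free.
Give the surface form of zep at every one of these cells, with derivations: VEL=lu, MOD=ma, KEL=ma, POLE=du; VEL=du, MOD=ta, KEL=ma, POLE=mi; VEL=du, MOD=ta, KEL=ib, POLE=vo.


cell VEL=lu, MOD=ma, KEL=ma, POLE=du:
underlying: ka-zep-d-fop-u
1. f -> v, k -> g, p -> b, s -> z, t -> d / _ Z: fires at position(s) 5: kazebdfopu
2. o -> e, u -> i / F C0 _: fires at position(s) 8: kazebdfepu
surface: kazebdfepu

cell VEL=du, MOD=ta, KEL=ma, POLE=mi:
underlying: g-zep-s-kin-u
1. f -> v, k -> g, p -> b, s -> z, t -> d / _ Z: no change
2. o -> e, u -> i / F C0 _: fires at position(s) 9: gzepskini
surface: gzepskini

cell VEL=du, MOD=ta, KEL=ib, POLE=vo:
underlying: sek-zep-s-kin-fa
1. f -> v, k -> g, p -> b, s -> z, t -> d / _ Z: fires at position(s) 3: segzepskinfa
2. o -> e, u -> i / F C0 _: no change
surface: segzepskinfa


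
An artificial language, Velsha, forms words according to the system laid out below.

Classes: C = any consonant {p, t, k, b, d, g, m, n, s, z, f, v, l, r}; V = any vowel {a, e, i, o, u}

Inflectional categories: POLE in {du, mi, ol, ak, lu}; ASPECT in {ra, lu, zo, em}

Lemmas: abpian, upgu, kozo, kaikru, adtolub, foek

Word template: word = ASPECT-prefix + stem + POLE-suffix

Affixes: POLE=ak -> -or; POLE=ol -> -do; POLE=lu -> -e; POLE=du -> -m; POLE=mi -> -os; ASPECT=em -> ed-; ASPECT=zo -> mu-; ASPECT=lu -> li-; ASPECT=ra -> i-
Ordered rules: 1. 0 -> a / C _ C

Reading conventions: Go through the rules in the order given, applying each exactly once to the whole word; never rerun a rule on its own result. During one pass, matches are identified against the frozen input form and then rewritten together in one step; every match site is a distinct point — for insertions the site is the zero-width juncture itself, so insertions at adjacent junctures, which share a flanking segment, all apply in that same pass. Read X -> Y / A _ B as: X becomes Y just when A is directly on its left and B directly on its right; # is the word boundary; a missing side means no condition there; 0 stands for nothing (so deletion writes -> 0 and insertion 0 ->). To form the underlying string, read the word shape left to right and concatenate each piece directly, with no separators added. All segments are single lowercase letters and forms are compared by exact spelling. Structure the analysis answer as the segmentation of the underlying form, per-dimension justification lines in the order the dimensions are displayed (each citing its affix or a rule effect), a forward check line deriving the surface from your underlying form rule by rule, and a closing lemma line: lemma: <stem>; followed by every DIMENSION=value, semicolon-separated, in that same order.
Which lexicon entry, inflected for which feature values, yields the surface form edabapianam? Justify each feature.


underlying: ed-abpian-m
POLE=du - signalled by the affix -m
ASPECT=em - signalled by the affix ed-
check: edabpianm -> edabapianam
lemma: abpian; POLE=du; ASPECT=em


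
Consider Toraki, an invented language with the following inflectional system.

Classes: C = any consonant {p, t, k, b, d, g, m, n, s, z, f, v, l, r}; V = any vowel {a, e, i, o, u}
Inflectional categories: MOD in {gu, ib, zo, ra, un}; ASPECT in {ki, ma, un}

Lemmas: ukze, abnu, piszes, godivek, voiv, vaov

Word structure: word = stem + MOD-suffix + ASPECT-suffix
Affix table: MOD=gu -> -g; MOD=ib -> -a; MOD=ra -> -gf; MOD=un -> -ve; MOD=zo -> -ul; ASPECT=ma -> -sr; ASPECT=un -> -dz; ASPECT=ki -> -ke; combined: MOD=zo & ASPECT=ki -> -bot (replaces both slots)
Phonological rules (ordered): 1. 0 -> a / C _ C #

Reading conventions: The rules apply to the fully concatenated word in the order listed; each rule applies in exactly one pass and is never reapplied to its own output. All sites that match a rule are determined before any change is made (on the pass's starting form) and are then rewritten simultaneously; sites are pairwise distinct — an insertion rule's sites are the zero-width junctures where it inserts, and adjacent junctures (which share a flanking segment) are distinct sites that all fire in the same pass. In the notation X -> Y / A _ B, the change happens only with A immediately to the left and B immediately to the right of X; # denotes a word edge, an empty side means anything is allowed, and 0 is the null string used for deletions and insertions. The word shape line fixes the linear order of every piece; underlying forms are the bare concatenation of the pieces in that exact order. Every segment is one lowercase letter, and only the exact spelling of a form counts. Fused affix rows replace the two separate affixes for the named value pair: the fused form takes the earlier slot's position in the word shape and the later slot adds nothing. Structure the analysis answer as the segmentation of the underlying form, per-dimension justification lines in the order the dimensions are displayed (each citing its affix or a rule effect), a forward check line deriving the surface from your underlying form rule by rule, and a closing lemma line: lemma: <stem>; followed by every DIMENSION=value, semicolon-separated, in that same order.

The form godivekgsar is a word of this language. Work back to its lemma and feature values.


underlying: godivek-g-sr
MOD=gu - signalled by the affix -g
ASPECT=ma - signalled by the affix -sr
check: godivekgsr -> godivekgsar
lemma: godivek; MOD=gu; ASPECT=ma


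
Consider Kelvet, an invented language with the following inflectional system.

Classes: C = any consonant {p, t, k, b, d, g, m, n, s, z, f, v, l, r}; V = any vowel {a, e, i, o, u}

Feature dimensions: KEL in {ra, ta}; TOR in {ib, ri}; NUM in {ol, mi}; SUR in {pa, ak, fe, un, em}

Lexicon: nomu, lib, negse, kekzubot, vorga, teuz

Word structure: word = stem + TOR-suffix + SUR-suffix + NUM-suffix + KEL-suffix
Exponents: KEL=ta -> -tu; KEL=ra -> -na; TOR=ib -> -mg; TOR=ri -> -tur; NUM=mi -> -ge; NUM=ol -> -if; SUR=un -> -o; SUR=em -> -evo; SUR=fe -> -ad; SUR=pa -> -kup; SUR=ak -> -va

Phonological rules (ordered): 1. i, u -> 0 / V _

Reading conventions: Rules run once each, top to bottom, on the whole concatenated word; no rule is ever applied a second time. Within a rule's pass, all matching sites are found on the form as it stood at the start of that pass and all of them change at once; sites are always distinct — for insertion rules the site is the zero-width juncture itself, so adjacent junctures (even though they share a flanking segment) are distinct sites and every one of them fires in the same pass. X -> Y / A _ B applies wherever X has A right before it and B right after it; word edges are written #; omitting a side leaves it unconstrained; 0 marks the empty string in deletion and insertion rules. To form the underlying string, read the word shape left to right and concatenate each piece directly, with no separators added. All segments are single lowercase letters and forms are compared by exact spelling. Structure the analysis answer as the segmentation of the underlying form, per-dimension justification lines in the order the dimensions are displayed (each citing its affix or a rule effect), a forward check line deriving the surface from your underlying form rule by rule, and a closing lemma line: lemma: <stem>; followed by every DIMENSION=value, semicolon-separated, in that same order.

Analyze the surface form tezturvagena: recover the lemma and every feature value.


underlying: teuz-tur-va-ge-na
KEL=ra - signalled by the affix -na
TOR=ri - signalled by the affix -tur
NUM=mi - signalled by the affix -ge
SUR=ak - signalled by the affix -va
check: teuzturvagena -> tezturvagena
lemma: teuz; KEL=ra; TOR=ri; NUM=mi; SUR=ak


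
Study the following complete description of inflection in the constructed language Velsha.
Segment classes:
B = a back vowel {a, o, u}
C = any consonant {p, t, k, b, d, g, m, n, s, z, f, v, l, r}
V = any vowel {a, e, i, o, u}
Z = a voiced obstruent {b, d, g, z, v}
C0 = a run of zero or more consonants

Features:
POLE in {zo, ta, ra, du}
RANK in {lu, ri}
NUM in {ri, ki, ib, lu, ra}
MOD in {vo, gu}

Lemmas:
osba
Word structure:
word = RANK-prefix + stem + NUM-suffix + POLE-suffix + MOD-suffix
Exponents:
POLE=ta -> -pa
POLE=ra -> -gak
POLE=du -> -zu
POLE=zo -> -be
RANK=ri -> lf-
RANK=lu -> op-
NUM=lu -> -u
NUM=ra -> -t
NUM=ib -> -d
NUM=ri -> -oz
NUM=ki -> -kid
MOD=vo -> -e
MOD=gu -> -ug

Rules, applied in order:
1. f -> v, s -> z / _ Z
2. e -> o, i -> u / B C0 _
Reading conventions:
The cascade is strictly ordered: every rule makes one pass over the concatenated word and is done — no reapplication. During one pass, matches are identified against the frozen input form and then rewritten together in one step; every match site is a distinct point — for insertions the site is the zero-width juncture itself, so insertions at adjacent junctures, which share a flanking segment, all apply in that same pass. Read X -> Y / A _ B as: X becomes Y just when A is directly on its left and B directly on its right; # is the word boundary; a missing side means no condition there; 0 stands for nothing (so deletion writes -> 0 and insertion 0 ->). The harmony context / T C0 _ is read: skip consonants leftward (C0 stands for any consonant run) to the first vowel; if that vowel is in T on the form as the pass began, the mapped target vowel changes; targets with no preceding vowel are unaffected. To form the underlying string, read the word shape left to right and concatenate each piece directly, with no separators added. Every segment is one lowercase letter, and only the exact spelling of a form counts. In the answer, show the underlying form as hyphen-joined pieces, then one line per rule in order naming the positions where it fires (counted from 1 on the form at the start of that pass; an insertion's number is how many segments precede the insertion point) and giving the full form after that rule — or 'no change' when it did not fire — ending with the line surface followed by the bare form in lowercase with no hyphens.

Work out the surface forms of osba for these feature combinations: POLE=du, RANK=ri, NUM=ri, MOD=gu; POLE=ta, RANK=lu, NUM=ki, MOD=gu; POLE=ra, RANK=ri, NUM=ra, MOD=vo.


cell POLE=du, RANK=ri, NUM=ri, MOD=gu:
underlying: lf-osba-oz-zu-ug
1. f -> v, s -> z / _ Z: fires at position(s) 4: lfozbaozzuug
2. e -> o, i -> u / B C0 _: no change
surface: lfozbaozzuug

cell POLE=ta, RANK=lu, NUM=ki, MOD=gu:
underlying: op-osba-kid-pa-ug
1. f -> v, s -> z / _ Z: fires at position(s) 4: opozbakidpaug
2. e -> o, i -> u / B C0 _: fires at position(s) 8: opozbakudpaug
surface: opozbakudpaug

cell POLE=ra, RANK=ri, NUM=ra, MOD=vo:
underlying: lf-osba-t-gak-e
1. f -> v, s -> z / _ Z: fires at position(s) 4: lfozbatgake
2. e -> o, i -> u / B C0 _: fires at position(s) 11: lfozbatgako
surface: lfozbatgako


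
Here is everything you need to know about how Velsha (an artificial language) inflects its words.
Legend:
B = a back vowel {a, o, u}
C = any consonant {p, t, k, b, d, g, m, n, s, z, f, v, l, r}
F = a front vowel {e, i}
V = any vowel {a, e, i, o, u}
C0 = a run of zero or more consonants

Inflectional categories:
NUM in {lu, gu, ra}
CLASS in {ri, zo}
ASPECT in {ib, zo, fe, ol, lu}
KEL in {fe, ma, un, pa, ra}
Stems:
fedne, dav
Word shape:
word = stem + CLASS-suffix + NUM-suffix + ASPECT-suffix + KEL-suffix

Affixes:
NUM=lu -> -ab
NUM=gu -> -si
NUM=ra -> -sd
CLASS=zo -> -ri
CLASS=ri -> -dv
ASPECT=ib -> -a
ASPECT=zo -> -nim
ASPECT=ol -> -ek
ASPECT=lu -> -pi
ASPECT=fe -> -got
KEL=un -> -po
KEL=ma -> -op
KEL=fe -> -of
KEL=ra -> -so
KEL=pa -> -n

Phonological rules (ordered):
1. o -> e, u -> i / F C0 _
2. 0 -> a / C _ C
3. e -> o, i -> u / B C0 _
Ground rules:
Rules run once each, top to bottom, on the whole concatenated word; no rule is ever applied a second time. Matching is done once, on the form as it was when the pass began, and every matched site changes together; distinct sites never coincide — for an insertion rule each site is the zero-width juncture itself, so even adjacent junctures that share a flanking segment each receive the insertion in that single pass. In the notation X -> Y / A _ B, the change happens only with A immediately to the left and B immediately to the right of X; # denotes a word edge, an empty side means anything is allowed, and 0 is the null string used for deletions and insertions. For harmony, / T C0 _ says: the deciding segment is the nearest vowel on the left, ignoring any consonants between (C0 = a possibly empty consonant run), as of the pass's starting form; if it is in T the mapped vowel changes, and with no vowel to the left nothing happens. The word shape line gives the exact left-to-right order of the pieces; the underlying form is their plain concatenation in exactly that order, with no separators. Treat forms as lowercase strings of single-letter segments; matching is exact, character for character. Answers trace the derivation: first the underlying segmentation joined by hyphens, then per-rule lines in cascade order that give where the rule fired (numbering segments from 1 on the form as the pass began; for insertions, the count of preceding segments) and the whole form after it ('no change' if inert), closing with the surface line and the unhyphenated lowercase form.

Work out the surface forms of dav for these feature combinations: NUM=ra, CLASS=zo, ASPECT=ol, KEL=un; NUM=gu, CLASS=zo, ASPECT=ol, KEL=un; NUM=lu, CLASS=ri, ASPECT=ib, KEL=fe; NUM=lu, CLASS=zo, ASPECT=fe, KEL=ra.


cell NUM=ra, CLASS=zo, ASPECT=ol, KEL=un:
underlying: dav-ri-sd-ek-po
1. o -> e, u -> i / F C0 _: fires at position(s) 11: davrisdekpe
2. 0 -> a / C _ C: inserts after position(s) 3, 6, 9: davarisadekape
3. e -> o, i -> u / B C0 _: fires at position(s) 6, 10, 14: davarusadokapo
surface: davarusadokapo

cell NUM=gu, CLASS=zo, ASPECT=ol, KEL=un:
underlying: dav-ri-si-ek-po
1. o -> e, u -> i / F C0 _: fires at position(s) 11: davrisiekpe
2. 0 -> a / C _ C: inserts after position(s) 3, 9: davarisiekape
3. e -> o, i -> u / B C0 _: fires at position(s) 6, 13: davarusiekapo
surface: davarusiekapo

cell NUM=lu, CLASS=ri, ASPECT=ib, KEL=fe:
underlying: dav-dv-ab-a-of
1. o -> e, u -> i / F C0 _: no change
2. 0 -> a / C _ C: inserts after position(s) 3, 4: davadavabaof
3. e -> o, i -> u / B C0 _: no change
surface: davadavabaof

cell NUM=lu, CLASS=zo, ASPECT=fe, KEL=ra:
underlying: dav-ri-ab-got-so
1. o -> e, u -> i / F C0 _: no change
2. 0 -> a / C _ C: inserts after position(s) 3, 7, 10: davariabagotaso
3. e -> o, i -> u / B C0 _: fires at position(s) 6: davaruabagotaso
surface: davaruabagotaso


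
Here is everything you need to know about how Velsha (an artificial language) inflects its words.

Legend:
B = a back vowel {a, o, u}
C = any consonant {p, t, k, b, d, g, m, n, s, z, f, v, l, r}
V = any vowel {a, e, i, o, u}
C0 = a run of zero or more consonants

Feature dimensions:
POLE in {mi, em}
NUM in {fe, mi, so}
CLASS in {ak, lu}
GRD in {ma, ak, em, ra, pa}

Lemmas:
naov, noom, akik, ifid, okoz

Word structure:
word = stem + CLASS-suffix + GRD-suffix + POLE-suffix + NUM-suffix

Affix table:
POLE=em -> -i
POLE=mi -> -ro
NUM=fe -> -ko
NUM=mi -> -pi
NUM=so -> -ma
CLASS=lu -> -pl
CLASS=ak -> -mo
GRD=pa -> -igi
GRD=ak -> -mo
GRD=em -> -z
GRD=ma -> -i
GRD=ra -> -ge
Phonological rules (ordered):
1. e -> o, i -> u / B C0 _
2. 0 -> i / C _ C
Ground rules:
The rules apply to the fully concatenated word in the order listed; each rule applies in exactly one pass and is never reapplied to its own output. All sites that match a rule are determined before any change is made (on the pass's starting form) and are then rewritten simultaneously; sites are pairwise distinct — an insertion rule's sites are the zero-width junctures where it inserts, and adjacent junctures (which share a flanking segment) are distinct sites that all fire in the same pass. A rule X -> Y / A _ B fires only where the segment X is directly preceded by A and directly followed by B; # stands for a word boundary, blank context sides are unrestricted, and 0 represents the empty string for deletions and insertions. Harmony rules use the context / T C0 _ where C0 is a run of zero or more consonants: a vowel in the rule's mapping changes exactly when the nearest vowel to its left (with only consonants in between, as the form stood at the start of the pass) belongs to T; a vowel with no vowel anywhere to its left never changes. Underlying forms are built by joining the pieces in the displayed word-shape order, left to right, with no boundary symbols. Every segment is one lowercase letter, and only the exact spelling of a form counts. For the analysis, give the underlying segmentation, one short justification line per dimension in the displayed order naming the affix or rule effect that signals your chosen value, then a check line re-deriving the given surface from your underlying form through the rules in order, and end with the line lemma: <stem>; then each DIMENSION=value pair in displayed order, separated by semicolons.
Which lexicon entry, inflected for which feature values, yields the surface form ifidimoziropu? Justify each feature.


underlying: ifid-mo-z-ro-pi
POLE=mi - signalled by the affix -ro
NUM=mi - signalled by the affix -pi
CLASS=ak - signalled by the affix -mo
GRD=em - signalled by the affix -z
check: ifidmozropi -> ifidmozropu -> ifidimoziropu
lemma: ifid; POLE=mi; NUM=mi; CLASS=ak; GRD=em


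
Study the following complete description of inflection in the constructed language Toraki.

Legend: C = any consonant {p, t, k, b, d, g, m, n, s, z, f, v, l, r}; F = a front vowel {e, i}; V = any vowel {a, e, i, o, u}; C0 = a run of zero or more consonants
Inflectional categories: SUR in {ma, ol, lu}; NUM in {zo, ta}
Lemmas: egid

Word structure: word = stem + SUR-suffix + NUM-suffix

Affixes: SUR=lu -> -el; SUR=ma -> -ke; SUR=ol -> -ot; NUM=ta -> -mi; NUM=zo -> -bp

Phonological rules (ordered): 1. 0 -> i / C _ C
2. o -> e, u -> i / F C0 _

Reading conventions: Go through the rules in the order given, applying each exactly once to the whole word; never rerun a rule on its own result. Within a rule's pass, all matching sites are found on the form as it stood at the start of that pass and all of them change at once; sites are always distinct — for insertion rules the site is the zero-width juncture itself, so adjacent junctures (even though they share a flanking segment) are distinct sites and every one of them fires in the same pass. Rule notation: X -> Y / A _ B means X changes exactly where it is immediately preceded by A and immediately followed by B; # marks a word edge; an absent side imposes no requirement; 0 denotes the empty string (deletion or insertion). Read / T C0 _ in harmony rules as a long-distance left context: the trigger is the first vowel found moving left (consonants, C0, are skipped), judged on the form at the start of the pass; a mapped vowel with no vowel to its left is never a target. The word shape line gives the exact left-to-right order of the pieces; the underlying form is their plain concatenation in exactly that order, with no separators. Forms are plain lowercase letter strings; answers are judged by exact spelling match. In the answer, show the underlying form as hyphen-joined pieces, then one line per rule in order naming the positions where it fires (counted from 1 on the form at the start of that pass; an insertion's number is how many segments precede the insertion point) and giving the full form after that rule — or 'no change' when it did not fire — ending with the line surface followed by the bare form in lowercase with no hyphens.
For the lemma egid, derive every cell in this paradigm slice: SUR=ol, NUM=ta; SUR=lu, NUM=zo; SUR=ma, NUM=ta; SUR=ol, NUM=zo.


cell SUR=ol, NUM=ta:
underlying: egid-ot-mi
1. 0 -> i / C _ C: inserts after position(s) 6: egidotimi
2. o -> e, u -> i / F C0 _: fires at position(s) 5: egidetimi
surface: egidetimi

cell SUR=lu, NUM=zo:
underlying: egid-el-bp
1. 0 -> i / C _ C: inserts after position(s) 6, 7: egidelibip
2. o -> e, u -> i / F C0 _: no change
surface: egidelibip

cell SUR=ma, NUM=ta:
underlying: egid-ke-mi
1. 0 -> i / C _ C: inserts after position(s) 4: egidikemi
2. o -> e, u -> i / F C0 _: no change
surface: egidikemi

cell SUR=ol, NUM=zo:
underlying: egid-ot-bp
1. 0 -> i / C _ C: inserts after position(s) 6, 7: egidotibip
2. o -> e, u -> i / F C0 _: fires at position(s) 5: egidetibip
surface: egidetibip


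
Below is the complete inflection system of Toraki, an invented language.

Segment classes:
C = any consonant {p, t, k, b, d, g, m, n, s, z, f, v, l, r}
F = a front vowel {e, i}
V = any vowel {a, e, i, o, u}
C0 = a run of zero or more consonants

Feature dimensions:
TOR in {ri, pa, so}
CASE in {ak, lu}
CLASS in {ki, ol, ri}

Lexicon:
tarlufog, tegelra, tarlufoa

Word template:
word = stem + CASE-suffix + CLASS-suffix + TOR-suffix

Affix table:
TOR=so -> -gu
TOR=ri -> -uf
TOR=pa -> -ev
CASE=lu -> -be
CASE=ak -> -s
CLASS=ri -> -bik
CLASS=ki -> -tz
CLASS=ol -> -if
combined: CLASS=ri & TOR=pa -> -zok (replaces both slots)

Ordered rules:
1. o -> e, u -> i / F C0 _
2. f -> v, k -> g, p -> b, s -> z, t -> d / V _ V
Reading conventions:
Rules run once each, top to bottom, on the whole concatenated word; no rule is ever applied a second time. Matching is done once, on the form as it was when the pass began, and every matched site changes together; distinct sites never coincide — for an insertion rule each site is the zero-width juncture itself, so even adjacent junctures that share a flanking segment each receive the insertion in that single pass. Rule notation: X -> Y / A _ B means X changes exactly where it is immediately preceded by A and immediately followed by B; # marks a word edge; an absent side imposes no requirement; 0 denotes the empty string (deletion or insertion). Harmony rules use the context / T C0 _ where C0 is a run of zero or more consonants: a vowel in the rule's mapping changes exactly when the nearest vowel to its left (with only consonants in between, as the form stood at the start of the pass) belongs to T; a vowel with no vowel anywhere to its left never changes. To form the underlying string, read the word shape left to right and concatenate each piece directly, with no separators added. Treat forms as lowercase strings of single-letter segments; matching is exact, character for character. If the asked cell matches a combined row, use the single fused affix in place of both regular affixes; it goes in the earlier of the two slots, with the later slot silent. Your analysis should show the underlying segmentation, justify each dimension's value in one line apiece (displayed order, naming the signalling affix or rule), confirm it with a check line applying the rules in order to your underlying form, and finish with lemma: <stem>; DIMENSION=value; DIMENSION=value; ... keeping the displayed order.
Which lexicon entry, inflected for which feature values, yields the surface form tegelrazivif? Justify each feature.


underlying: tegelra-s-if-uf
TOR=ri - signalled by the affix -uf
CASE=ak - signalled by the affix -s
CLASS=ol - signalled by the affix -if
check: tegelrasifuf -> tegelrasifif -> tegelrazivif
lemma: tegelra; TOR=ri; CASE=ak; CLASS=ol


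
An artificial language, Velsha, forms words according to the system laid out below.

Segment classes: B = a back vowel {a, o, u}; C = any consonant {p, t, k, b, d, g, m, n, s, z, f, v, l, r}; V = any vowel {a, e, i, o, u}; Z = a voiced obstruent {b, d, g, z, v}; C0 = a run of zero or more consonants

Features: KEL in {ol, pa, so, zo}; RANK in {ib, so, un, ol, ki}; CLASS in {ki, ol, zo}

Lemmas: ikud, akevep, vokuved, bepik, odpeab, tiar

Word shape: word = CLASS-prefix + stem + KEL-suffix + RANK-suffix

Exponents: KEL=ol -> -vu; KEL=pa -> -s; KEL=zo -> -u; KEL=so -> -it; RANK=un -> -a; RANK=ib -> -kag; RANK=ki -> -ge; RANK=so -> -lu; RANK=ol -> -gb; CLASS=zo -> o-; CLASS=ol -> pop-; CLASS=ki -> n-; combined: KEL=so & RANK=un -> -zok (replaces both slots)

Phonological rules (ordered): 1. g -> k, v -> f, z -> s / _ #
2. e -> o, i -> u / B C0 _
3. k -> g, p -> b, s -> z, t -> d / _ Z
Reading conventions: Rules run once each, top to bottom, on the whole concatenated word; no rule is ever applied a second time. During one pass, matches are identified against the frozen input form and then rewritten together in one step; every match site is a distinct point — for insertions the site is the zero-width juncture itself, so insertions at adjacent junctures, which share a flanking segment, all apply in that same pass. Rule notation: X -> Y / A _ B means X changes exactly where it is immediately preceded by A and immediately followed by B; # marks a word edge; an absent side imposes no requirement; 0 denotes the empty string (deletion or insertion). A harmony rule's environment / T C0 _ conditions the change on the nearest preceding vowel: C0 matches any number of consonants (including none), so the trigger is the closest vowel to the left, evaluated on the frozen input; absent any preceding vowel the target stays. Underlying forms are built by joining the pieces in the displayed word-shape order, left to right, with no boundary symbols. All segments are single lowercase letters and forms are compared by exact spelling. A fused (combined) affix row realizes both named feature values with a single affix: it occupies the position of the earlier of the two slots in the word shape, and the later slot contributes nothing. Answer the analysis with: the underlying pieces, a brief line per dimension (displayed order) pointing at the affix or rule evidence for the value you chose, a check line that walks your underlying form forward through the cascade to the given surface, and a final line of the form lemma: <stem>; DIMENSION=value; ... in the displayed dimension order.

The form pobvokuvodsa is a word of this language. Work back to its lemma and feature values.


underlying: pop-vokuved-s-a
KEL=pa - signalled by the affix -s
RANK=un - signalled by the affix -a
CLASS=ol - signalled by the affix pop-
check: popvokuvedsa -> popvokuvedsa -> popvokuvodsa -> pobvokuvodsa
lemma: vokuved; KEL=pa; RANK=un; CLASS=ol


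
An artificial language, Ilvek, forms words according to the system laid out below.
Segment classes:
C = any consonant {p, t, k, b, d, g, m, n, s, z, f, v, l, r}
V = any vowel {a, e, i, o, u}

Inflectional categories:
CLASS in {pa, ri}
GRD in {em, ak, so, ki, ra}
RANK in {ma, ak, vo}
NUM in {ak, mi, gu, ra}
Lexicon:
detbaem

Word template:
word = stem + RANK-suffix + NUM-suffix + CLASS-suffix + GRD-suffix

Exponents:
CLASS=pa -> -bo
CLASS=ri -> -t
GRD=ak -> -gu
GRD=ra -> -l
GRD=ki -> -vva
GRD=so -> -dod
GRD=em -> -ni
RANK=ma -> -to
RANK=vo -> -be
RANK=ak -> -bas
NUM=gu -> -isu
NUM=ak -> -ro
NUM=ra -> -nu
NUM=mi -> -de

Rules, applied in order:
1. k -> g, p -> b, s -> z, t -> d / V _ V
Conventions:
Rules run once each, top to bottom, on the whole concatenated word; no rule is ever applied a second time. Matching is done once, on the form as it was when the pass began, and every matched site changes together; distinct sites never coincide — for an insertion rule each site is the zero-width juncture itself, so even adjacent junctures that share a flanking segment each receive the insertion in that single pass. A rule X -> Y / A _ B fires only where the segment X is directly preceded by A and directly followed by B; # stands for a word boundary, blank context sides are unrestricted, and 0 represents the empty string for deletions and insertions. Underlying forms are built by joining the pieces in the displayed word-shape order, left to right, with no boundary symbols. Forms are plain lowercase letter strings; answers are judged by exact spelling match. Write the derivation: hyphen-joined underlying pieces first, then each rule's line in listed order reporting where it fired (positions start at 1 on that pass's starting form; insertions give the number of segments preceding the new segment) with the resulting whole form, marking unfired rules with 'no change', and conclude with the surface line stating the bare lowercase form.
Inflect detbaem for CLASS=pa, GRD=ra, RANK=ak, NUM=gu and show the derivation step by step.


underlying: detbaem-bas-isu-bo-l
1. k -> g, p -> b, s -> z, t -> d / V _ V: fires at position(s) 10, 12: detbaembazizubol
surface: detbaembazizubol
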